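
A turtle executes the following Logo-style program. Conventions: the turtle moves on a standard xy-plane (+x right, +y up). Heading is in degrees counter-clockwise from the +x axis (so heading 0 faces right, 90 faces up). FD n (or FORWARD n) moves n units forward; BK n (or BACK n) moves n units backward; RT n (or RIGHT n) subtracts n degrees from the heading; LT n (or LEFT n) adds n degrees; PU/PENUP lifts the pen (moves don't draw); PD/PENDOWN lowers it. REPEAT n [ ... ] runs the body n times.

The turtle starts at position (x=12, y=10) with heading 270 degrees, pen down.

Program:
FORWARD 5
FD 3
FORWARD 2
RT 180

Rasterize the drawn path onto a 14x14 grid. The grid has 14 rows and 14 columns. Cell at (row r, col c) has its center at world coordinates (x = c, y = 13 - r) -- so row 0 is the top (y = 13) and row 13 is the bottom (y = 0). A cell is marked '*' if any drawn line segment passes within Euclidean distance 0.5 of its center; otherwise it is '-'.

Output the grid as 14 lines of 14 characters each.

Segment 0: (12,10) -> (12,5)
Segment 1: (12,5) -> (12,2)
Segment 2: (12,2) -> (12,0)

Answer: --------------
--------------
--------------
------------*-
------------*-
------------*-
------------*-
------------*-
------------*-
------------*-
------------*-
------------*-
------------*-
------------*-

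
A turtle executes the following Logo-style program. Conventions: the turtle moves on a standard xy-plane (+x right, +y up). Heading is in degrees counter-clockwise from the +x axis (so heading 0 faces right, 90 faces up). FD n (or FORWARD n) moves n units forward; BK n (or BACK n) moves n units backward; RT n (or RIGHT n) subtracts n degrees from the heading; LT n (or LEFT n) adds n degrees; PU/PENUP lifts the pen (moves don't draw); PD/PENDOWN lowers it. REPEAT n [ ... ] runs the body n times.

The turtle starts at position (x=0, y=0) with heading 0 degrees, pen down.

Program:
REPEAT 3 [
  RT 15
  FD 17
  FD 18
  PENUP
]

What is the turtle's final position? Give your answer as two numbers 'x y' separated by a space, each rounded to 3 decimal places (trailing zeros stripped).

Answer: 88.867 -51.307

Derivation:
Executing turtle program step by step:
Start: pos=(0,0), heading=0, pen down
REPEAT 3 [
  -- iteration 1/3 --
  RT 15: heading 0 -> 345
  FD 17: (0,0) -> (16.421,-4.4) [heading=345, draw]
  FD 18: (16.421,-4.4) -> (33.807,-9.059) [heading=345, draw]
  PU: pen up
  -- iteration 2/3 --
  RT 15: heading 345 -> 330
  FD 17: (33.807,-9.059) -> (48.53,-17.559) [heading=330, move]
  FD 18: (48.53,-17.559) -> (64.118,-26.559) [heading=330, move]
  PU: pen up
  -- iteration 3/3 --
  RT 15: heading 330 -> 315
  FD 17: (64.118,-26.559) -> (76.139,-38.579) [heading=315, move]
  FD 18: (76.139,-38.579) -> (88.867,-51.307) [heading=315, move]
  PU: pen up
]
Final: pos=(88.867,-51.307), heading=315, 2 segment(s) drawn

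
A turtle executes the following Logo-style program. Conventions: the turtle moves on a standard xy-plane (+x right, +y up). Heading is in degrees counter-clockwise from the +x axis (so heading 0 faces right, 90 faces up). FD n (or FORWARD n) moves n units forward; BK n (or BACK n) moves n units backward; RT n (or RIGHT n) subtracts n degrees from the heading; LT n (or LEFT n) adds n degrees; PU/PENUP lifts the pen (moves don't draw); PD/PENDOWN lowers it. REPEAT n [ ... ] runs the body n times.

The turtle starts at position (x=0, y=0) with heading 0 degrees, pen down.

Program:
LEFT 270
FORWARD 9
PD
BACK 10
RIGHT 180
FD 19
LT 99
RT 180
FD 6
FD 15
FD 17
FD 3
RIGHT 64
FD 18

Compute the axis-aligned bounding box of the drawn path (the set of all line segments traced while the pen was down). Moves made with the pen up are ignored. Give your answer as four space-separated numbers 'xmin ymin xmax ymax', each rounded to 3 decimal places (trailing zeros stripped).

Executing turtle program step by step:
Start: pos=(0,0), heading=0, pen down
LT 270: heading 0 -> 270
FD 9: (0,0) -> (0,-9) [heading=270, draw]
PD: pen down
BK 10: (0,-9) -> (0,1) [heading=270, draw]
RT 180: heading 270 -> 90
FD 19: (0,1) -> (0,20) [heading=90, draw]
LT 99: heading 90 -> 189
RT 180: heading 189 -> 9
FD 6: (0,20) -> (5.926,20.939) [heading=9, draw]
FD 15: (5.926,20.939) -> (20.741,23.285) [heading=9, draw]
FD 17: (20.741,23.285) -> (37.532,25.945) [heading=9, draw]
FD 3: (37.532,25.945) -> (40.495,26.414) [heading=9, draw]
RT 64: heading 9 -> 305
FD 18: (40.495,26.414) -> (50.82,11.669) [heading=305, draw]
Final: pos=(50.82,11.669), heading=305, 8 segment(s) drawn

Segment endpoints: x in {0, 0, 0, 0, 5.926, 20.741, 37.532, 40.495, 50.82}, y in {-9, 0, 1, 11.669, 20, 20.939, 23.285, 25.945, 26.414}
xmin=0, ymin=-9, xmax=50.82, ymax=26.414

Answer: 0 -9 50.82 26.414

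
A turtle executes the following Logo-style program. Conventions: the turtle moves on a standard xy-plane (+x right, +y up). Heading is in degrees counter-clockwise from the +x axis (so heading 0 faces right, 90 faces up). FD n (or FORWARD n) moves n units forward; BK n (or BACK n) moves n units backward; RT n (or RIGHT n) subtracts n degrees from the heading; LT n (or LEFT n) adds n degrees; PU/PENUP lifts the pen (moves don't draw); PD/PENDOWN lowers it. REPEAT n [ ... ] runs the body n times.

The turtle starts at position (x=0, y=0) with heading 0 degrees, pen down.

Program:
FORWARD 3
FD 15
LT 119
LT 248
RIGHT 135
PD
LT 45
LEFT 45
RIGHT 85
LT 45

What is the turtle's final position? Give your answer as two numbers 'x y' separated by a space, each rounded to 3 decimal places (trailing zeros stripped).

Answer: 18 0

Derivation:
Executing turtle program step by step:
Start: pos=(0,0), heading=0, pen down
FD 3: (0,0) -> (3,0) [heading=0, draw]
FD 15: (3,0) -> (18,0) [heading=0, draw]
LT 119: heading 0 -> 119
LT 248: heading 119 -> 7
RT 135: heading 7 -> 232
PD: pen down
LT 45: heading 232 -> 277
LT 45: heading 277 -> 322
RT 85: heading 322 -> 237
LT 45: heading 237 -> 282
Final: pos=(18,0), heading=282, 2 segment(s) drawn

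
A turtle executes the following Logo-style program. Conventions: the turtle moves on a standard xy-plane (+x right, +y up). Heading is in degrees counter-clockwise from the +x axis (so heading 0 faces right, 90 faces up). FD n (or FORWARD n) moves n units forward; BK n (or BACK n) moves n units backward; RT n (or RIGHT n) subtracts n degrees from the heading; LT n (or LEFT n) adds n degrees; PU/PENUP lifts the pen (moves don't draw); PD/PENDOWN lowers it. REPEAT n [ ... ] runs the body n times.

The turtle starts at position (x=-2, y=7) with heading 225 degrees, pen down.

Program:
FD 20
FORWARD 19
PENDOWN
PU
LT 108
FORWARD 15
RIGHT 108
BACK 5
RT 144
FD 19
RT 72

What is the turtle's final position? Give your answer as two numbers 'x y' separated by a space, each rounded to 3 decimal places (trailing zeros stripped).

Answer: -9.704 -5.085

Derivation:
Executing turtle program step by step:
Start: pos=(-2,7), heading=225, pen down
FD 20: (-2,7) -> (-16.142,-7.142) [heading=225, draw]
FD 19: (-16.142,-7.142) -> (-29.577,-20.577) [heading=225, draw]
PD: pen down
PU: pen up
LT 108: heading 225 -> 333
FD 15: (-29.577,-20.577) -> (-16.212,-27.387) [heading=333, move]
RT 108: heading 333 -> 225
BK 5: (-16.212,-27.387) -> (-12.677,-23.851) [heading=225, move]
RT 144: heading 225 -> 81
FD 19: (-12.677,-23.851) -> (-9.704,-5.085) [heading=81, move]
RT 72: heading 81 -> 9
Final: pos=(-9.704,-5.085), heading=9, 2 segment(s) drawn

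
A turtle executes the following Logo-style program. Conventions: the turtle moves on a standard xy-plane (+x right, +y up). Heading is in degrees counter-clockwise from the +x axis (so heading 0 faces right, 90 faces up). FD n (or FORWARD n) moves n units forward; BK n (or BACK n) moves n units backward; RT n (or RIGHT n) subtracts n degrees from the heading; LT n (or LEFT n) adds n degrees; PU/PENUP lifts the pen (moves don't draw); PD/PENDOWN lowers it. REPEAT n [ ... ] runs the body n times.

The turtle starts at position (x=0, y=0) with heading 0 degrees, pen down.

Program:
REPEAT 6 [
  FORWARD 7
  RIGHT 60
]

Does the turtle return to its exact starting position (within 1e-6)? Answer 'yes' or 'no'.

Executing turtle program step by step:
Start: pos=(0,0), heading=0, pen down
REPEAT 6 [
  -- iteration 1/6 --
  FD 7: (0,0) -> (7,0) [heading=0, draw]
  RT 60: heading 0 -> 300
  -- iteration 2/6 --
  FD 7: (7,0) -> (10.5,-6.062) [heading=300, draw]
  RT 60: heading 300 -> 240
  -- iteration 3/6 --
  FD 7: (10.5,-6.062) -> (7,-12.124) [heading=240, draw]
  RT 60: heading 240 -> 180
  -- iteration 4/6 --
  FD 7: (7,-12.124) -> (0,-12.124) [heading=180, draw]
  RT 60: heading 180 -> 120
  -- iteration 5/6 --
  FD 7: (0,-12.124) -> (-3.5,-6.062) [heading=120, draw]
  RT 60: heading 120 -> 60
  -- iteration 6/6 --
  FD 7: (-3.5,-6.062) -> (0,0) [heading=60, draw]
  RT 60: heading 60 -> 0
]
Final: pos=(0,0), heading=0, 6 segment(s) drawn

Start position: (0, 0)
Final position: (0, 0)
Distance = 0; < 1e-6 -> CLOSED

Answer: yes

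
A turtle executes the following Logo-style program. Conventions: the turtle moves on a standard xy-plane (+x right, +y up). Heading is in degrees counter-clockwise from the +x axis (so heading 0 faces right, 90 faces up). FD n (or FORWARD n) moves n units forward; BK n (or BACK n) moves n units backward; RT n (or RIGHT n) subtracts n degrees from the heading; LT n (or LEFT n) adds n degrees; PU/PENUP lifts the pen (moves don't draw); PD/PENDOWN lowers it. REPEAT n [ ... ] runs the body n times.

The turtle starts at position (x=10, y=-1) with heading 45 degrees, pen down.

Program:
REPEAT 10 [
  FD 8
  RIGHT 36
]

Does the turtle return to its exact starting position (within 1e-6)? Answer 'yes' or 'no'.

Answer: yes

Derivation:
Executing turtle program step by step:
Start: pos=(10,-1), heading=45, pen down
REPEAT 10 [
  -- iteration 1/10 --
  FD 8: (10,-1) -> (15.657,4.657) [heading=45, draw]
  RT 36: heading 45 -> 9
  -- iteration 2/10 --
  FD 8: (15.657,4.657) -> (23.558,5.908) [heading=9, draw]
  RT 36: heading 9 -> 333
  -- iteration 3/10 --
  FD 8: (23.558,5.908) -> (30.686,2.276) [heading=333, draw]
  RT 36: heading 333 -> 297
  -- iteration 4/10 --
  FD 8: (30.686,2.276) -> (34.318,-4.852) [heading=297, draw]
  RT 36: heading 297 -> 261
  -- iteration 5/10 --
  FD 8: (34.318,-4.852) -> (33.067,-12.753) [heading=261, draw]
  RT 36: heading 261 -> 225
  -- iteration 6/10 --
  FD 8: (33.067,-12.753) -> (27.41,-18.41) [heading=225, draw]
  RT 36: heading 225 -> 189
  -- iteration 7/10 --
  FD 8: (27.41,-18.41) -> (19.509,-19.661) [heading=189, draw]
  RT 36: heading 189 -> 153
  -- iteration 8/10 --
  FD 8: (19.509,-19.661) -> (12.38,-16.03) [heading=153, draw]
  RT 36: heading 153 -> 117
  -- iteration 9/10 --
  FD 8: (12.38,-16.03) -> (8.749,-8.902) [heading=117, draw]
  RT 36: heading 117 -> 81
  -- iteration 10/10 --
  FD 8: (8.749,-8.902) -> (10,-1) [heading=81, draw]
  RT 36: heading 81 -> 45
]
Final: pos=(10,-1), heading=45, 10 segment(s) drawn

Start position: (10, -1)
Final position: (10, -1)
Distance = 0; < 1e-6 -> CLOSED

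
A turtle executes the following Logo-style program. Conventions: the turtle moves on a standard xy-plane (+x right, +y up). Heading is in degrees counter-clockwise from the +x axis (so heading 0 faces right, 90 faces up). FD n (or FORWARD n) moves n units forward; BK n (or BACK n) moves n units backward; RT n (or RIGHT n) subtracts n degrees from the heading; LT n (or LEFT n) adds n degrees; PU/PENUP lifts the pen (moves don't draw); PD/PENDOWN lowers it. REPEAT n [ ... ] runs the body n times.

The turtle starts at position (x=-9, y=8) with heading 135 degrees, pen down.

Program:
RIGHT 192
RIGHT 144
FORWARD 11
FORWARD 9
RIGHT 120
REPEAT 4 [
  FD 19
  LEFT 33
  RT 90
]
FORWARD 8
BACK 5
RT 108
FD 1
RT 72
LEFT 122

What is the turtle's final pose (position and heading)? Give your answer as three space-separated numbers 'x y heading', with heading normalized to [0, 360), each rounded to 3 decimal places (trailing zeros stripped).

Executing turtle program step by step:
Start: pos=(-9,8), heading=135, pen down
RT 192: heading 135 -> 303
RT 144: heading 303 -> 159
FD 11: (-9,8) -> (-19.269,11.942) [heading=159, draw]
FD 9: (-19.269,11.942) -> (-27.672,15.167) [heading=159, draw]
RT 120: heading 159 -> 39
REPEAT 4 [
  -- iteration 1/4 --
  FD 19: (-27.672,15.167) -> (-12.906,27.124) [heading=39, draw]
  LT 33: heading 39 -> 72
  RT 90: heading 72 -> 342
  -- iteration 2/4 --
  FD 19: (-12.906,27.124) -> (5.164,21.253) [heading=342, draw]
  LT 33: heading 342 -> 15
  RT 90: heading 15 -> 285
  -- iteration 3/4 --
  FD 19: (5.164,21.253) -> (10.082,2.901) [heading=285, draw]
  LT 33: heading 285 -> 318
  RT 90: heading 318 -> 228
  -- iteration 4/4 --
  FD 19: (10.082,2.901) -> (-2.632,-11.219) [heading=228, draw]
  LT 33: heading 228 -> 261
  RT 90: heading 261 -> 171
]
FD 8: (-2.632,-11.219) -> (-10.533,-9.968) [heading=171, draw]
BK 5: (-10.533,-9.968) -> (-5.595,-10.75) [heading=171, draw]
RT 108: heading 171 -> 63
FD 1: (-5.595,-10.75) -> (-5.141,-9.859) [heading=63, draw]
RT 72: heading 63 -> 351
LT 122: heading 351 -> 113
Final: pos=(-5.141,-9.859), heading=113, 9 segment(s) drawn

Answer: -5.141 -9.859 113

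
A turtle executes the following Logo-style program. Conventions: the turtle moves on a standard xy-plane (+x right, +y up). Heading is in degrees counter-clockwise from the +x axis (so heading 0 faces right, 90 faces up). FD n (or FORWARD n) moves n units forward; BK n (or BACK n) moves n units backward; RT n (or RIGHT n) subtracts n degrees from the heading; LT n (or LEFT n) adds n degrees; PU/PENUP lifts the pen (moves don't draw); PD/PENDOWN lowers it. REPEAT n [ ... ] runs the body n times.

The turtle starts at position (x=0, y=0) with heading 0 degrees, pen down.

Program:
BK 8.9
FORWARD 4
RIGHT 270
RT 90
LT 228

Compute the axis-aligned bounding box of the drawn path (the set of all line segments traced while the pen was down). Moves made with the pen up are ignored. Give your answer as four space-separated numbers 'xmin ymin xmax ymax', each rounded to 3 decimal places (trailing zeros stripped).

Executing turtle program step by step:
Start: pos=(0,0), heading=0, pen down
BK 8.9: (0,0) -> (-8.9,0) [heading=0, draw]
FD 4: (-8.9,0) -> (-4.9,0) [heading=0, draw]
RT 270: heading 0 -> 90
RT 90: heading 90 -> 0
LT 228: heading 0 -> 228
Final: pos=(-4.9,0), heading=228, 2 segment(s) drawn

Segment endpoints: x in {-8.9, -4.9, 0}, y in {0}
xmin=-8.9, ymin=0, xmax=0, ymax=0

Answer: -8.9 0 0 0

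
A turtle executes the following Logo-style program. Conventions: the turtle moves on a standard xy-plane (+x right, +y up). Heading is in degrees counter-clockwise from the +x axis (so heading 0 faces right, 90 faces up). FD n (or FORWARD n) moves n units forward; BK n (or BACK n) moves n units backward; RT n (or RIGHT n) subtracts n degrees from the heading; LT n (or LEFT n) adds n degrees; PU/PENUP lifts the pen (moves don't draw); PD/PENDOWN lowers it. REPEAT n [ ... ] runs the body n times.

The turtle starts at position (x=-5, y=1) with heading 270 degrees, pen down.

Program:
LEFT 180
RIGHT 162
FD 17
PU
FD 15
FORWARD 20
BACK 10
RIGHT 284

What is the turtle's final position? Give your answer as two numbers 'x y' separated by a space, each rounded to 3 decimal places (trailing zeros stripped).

Answer: 7.979 -38.944

Derivation:
Executing turtle program step by step:
Start: pos=(-5,1), heading=270, pen down
LT 180: heading 270 -> 90
RT 162: heading 90 -> 288
FD 17: (-5,1) -> (0.253,-15.168) [heading=288, draw]
PU: pen up
FD 15: (0.253,-15.168) -> (4.889,-29.434) [heading=288, move]
FD 20: (4.889,-29.434) -> (11.069,-48.455) [heading=288, move]
BK 10: (11.069,-48.455) -> (7.979,-38.944) [heading=288, move]
RT 284: heading 288 -> 4
Final: pos=(7.979,-38.944), heading=4, 1 segment(s) drawn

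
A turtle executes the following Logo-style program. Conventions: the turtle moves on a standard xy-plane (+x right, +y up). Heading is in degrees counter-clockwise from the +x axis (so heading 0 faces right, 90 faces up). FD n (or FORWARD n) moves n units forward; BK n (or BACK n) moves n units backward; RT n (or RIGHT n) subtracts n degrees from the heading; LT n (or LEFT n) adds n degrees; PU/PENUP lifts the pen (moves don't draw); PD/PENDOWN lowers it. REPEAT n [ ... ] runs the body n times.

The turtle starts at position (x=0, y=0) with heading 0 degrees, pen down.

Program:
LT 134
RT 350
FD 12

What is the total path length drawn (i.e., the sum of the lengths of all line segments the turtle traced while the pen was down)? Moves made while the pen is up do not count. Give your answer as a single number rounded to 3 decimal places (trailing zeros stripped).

Executing turtle program step by step:
Start: pos=(0,0), heading=0, pen down
LT 134: heading 0 -> 134
RT 350: heading 134 -> 144
FD 12: (0,0) -> (-9.708,7.053) [heading=144, draw]
Final: pos=(-9.708,7.053), heading=144, 1 segment(s) drawn

Segment lengths:
  seg 1: (0,0) -> (-9.708,7.053), length = 12
Total = 12

Answer: 12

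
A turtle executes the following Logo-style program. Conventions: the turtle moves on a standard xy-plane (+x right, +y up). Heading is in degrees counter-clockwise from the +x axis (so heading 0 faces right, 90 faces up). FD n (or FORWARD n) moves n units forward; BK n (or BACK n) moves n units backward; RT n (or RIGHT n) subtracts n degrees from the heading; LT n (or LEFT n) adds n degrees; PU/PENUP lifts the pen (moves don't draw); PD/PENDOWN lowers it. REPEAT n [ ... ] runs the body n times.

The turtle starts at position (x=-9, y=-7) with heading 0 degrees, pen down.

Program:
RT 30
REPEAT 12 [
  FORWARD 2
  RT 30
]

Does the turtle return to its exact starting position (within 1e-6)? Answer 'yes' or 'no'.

Executing turtle program step by step:
Start: pos=(-9,-7), heading=0, pen down
RT 30: heading 0 -> 330
REPEAT 12 [
  -- iteration 1/12 --
  FD 2: (-9,-7) -> (-7.268,-8) [heading=330, draw]
  RT 30: heading 330 -> 300
  -- iteration 2/12 --
  FD 2: (-7.268,-8) -> (-6.268,-9.732) [heading=300, draw]
  RT 30: heading 300 -> 270
  -- iteration 3/12 --
  FD 2: (-6.268,-9.732) -> (-6.268,-11.732) [heading=270, draw]
  RT 30: heading 270 -> 240
  -- iteration 4/12 --
  FD 2: (-6.268,-11.732) -> (-7.268,-13.464) [heading=240, draw]
  RT 30: heading 240 -> 210
  -- iteration 5/12 --
  FD 2: (-7.268,-13.464) -> (-9,-14.464) [heading=210, draw]
  RT 30: heading 210 -> 180
  -- iteration 6/12 --
  FD 2: (-9,-14.464) -> (-11,-14.464) [heading=180, draw]
  RT 30: heading 180 -> 150
  -- iteration 7/12 --
  FD 2: (-11,-14.464) -> (-12.732,-13.464) [heading=150, draw]
  RT 30: heading 150 -> 120
  -- iteration 8/12 --
  FD 2: (-12.732,-13.464) -> (-13.732,-11.732) [heading=120, draw]
  RT 30: heading 120 -> 90
  -- iteration 9/12 --
  FD 2: (-13.732,-11.732) -> (-13.732,-9.732) [heading=90, draw]
  RT 30: heading 90 -> 60
  -- iteration 10/12 --
  FD 2: (-13.732,-9.732) -> (-12.732,-8) [heading=60, draw]
  RT 30: heading 60 -> 30
  -- iteration 11/12 --
  FD 2: (-12.732,-8) -> (-11,-7) [heading=30, draw]
  RT 30: heading 30 -> 0
  -- iteration 12/12 --
  FD 2: (-11,-7) -> (-9,-7) [heading=0, draw]
  RT 30: heading 0 -> 330
]
Final: pos=(-9,-7), heading=330, 12 segment(s) drawn

Start position: (-9, -7)
Final position: (-9, -7)
Distance = 0; < 1e-6 -> CLOSED

Answer: yes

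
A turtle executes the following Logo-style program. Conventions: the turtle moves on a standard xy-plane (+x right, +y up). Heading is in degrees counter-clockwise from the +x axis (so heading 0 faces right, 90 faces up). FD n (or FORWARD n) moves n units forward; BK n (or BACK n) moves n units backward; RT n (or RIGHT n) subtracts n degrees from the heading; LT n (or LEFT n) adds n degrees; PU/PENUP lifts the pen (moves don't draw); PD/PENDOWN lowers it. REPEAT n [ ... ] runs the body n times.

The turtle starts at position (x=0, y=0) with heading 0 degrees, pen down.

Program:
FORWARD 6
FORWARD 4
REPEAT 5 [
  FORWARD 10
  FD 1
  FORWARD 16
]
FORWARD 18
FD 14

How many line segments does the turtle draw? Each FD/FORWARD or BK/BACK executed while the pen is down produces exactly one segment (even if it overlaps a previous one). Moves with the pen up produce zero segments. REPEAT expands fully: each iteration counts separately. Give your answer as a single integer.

Answer: 19

Derivation:
Executing turtle program step by step:
Start: pos=(0,0), heading=0, pen down
FD 6: (0,0) -> (6,0) [heading=0, draw]
FD 4: (6,0) -> (10,0) [heading=0, draw]
REPEAT 5 [
  -- iteration 1/5 --
  FD 10: (10,0) -> (20,0) [heading=0, draw]
  FD 1: (20,0) -> (21,0) [heading=0, draw]
  FD 16: (21,0) -> (37,0) [heading=0, draw]
  -- iteration 2/5 --
  FD 10: (37,0) -> (47,0) [heading=0, draw]
  FD 1: (47,0) -> (48,0) [heading=0, draw]
  FD 16: (48,0) -> (64,0) [heading=0, draw]
  -- iteration 3/5 --
  FD 10: (64,0) -> (74,0) [heading=0, draw]
  FD 1: (74,0) -> (75,0) [heading=0, draw]
  FD 16: (75,0) -> (91,0) [heading=0, draw]
  -- iteration 4/5 --
  FD 10: (91,0) -> (101,0) [heading=0, draw]
  FD 1: (101,0) -> (102,0) [heading=0, draw]
  FD 16: (102,0) -> (118,0) [heading=0, draw]
  -- iteration 5/5 --
  FD 10: (118,0) -> (128,0) [heading=0, draw]
  FD 1: (128,0) -> (129,0) [heading=0, draw]
  FD 16: (129,0) -> (145,0) [heading=0, draw]
]
FD 18: (145,0) -> (163,0) [heading=0, draw]
FD 14: (163,0) -> (177,0) [heading=0, draw]
Final: pos=(177,0), heading=0, 19 segment(s) drawn
Segments drawn: 19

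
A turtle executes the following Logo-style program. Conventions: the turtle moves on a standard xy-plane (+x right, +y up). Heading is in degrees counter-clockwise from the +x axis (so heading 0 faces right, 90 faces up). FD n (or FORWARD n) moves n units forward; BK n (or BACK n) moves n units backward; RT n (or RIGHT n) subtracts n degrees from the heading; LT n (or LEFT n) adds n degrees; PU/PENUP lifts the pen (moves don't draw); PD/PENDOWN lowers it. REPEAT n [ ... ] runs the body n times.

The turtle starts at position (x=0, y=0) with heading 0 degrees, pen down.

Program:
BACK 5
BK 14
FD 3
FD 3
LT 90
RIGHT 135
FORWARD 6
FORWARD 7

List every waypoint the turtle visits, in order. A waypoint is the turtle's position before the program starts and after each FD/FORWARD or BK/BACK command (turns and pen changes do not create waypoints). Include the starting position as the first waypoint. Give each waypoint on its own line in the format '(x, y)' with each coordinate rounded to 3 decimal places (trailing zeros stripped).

Answer: (0, 0)
(-5, 0)
(-19, 0)
(-16, 0)
(-13, 0)
(-8.757, -4.243)
(-3.808, -9.192)

Derivation:
Executing turtle program step by step:
Start: pos=(0,0), heading=0, pen down
BK 5: (0,0) -> (-5,0) [heading=0, draw]
BK 14: (-5,0) -> (-19,0) [heading=0, draw]
FD 3: (-19,0) -> (-16,0) [heading=0, draw]
FD 3: (-16,0) -> (-13,0) [heading=0, draw]
LT 90: heading 0 -> 90
RT 135: heading 90 -> 315
FD 6: (-13,0) -> (-8.757,-4.243) [heading=315, draw]
FD 7: (-8.757,-4.243) -> (-3.808,-9.192) [heading=315, draw]
Final: pos=(-3.808,-9.192), heading=315, 6 segment(s) drawn
Waypoints (7 total):
(0, 0)
(-5, 0)
(-19, 0)
(-16, 0)
(-13, 0)
(-8.757, -4.243)
(-3.808, -9.192)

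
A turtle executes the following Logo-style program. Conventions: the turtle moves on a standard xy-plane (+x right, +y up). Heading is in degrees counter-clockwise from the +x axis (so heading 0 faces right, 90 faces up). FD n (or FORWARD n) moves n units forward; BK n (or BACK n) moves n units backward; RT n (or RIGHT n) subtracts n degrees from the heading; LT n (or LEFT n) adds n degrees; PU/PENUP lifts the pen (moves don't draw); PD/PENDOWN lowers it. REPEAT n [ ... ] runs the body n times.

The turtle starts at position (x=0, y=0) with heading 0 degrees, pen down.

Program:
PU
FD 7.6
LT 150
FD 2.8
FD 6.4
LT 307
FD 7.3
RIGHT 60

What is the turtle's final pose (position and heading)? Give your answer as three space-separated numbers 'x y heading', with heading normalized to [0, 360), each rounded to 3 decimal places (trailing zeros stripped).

Answer: -1.257 11.846 37

Derivation:
Executing turtle program step by step:
Start: pos=(0,0), heading=0, pen down
PU: pen up
FD 7.6: (0,0) -> (7.6,0) [heading=0, move]
LT 150: heading 0 -> 150
FD 2.8: (7.6,0) -> (5.175,1.4) [heading=150, move]
FD 6.4: (5.175,1.4) -> (-0.367,4.6) [heading=150, move]
LT 307: heading 150 -> 97
FD 7.3: (-0.367,4.6) -> (-1.257,11.846) [heading=97, move]
RT 60: heading 97 -> 37
Final: pos=(-1.257,11.846), heading=37, 0 segment(s) drawn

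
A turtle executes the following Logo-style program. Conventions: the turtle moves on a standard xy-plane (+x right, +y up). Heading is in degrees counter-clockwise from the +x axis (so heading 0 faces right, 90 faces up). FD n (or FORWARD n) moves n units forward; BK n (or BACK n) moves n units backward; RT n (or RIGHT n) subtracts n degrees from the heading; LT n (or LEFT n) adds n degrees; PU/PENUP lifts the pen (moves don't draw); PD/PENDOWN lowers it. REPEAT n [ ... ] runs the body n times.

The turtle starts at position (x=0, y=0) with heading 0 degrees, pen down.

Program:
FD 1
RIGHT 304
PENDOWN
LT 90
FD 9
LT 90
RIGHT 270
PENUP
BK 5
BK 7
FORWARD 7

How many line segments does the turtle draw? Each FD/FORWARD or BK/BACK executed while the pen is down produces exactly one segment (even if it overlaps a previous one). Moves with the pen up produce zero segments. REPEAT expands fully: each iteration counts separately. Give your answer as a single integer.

Answer: 2

Derivation:
Executing turtle program step by step:
Start: pos=(0,0), heading=0, pen down
FD 1: (0,0) -> (1,0) [heading=0, draw]
RT 304: heading 0 -> 56
PD: pen down
LT 90: heading 56 -> 146
FD 9: (1,0) -> (-6.461,5.033) [heading=146, draw]
LT 90: heading 146 -> 236
RT 270: heading 236 -> 326
PU: pen up
BK 5: (-6.461,5.033) -> (-10.607,7.829) [heading=326, move]
BK 7: (-10.607,7.829) -> (-16.41,11.743) [heading=326, move]
FD 7: (-16.41,11.743) -> (-10.607,7.829) [heading=326, move]
Final: pos=(-10.607,7.829), heading=326, 2 segment(s) drawn
Segments drawn: 2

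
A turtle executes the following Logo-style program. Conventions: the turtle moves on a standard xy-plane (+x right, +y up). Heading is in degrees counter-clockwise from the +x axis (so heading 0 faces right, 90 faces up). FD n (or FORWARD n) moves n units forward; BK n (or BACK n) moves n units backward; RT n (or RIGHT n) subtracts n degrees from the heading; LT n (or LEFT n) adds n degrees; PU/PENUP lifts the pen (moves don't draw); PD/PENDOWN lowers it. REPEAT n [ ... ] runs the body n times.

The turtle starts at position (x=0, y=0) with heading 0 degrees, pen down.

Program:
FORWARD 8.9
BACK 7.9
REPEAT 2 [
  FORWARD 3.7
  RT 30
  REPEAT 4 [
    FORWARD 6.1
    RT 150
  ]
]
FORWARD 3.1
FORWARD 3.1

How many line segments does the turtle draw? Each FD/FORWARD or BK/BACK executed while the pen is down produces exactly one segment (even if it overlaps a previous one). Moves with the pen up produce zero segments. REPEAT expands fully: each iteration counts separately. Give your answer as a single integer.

Answer: 14

Derivation:
Executing turtle program step by step:
Start: pos=(0,0), heading=0, pen down
FD 8.9: (0,0) -> (8.9,0) [heading=0, draw]
BK 7.9: (8.9,0) -> (1,0) [heading=0, draw]
REPEAT 2 [
  -- iteration 1/2 --
  FD 3.7: (1,0) -> (4.7,0) [heading=0, draw]
  RT 30: heading 0 -> 330
  REPEAT 4 [
    -- iteration 1/4 --
    FD 6.1: (4.7,0) -> (9.983,-3.05) [heading=330, draw]
    RT 150: heading 330 -> 180
    -- iteration 2/4 --
    FD 6.1: (9.983,-3.05) -> (3.883,-3.05) [heading=180, draw]
    RT 150: heading 180 -> 30
    -- iteration 3/4 --
    FD 6.1: (3.883,-3.05) -> (9.166,0) [heading=30, draw]
    RT 150: heading 30 -> 240
    -- iteration 4/4 --
    FD 6.1: (9.166,0) -> (6.116,-5.283) [heading=240, draw]
    RT 150: heading 240 -> 90
  ]
  -- iteration 2/2 --
  FD 3.7: (6.116,-5.283) -> (6.116,-1.583) [heading=90, draw]
  RT 30: heading 90 -> 60
  REPEAT 4 [
    -- iteration 1/4 --
    FD 6.1: (6.116,-1.583) -> (9.166,3.7) [heading=60, draw]
    RT 150: heading 60 -> 270
    -- iteration 2/4 --
    FD 6.1: (9.166,3.7) -> (9.166,-2.4) [heading=270, draw]
    RT 150: heading 270 -> 120
    -- iteration 3/4 --
    FD 6.1: (9.166,-2.4) -> (6.116,2.883) [heading=120, draw]
    RT 150: heading 120 -> 330
    -- iteration 4/4 --
    FD 6.1: (6.116,2.883) -> (11.398,-0.167) [heading=330, draw]
    RT 150: heading 330 -> 180
  ]
]
FD 3.1: (11.398,-0.167) -> (8.298,-0.167) [heading=180, draw]
FD 3.1: (8.298,-0.167) -> (5.198,-0.167) [heading=180, draw]
Final: pos=(5.198,-0.167), heading=180, 14 segment(s) drawn
Segments drawn: 14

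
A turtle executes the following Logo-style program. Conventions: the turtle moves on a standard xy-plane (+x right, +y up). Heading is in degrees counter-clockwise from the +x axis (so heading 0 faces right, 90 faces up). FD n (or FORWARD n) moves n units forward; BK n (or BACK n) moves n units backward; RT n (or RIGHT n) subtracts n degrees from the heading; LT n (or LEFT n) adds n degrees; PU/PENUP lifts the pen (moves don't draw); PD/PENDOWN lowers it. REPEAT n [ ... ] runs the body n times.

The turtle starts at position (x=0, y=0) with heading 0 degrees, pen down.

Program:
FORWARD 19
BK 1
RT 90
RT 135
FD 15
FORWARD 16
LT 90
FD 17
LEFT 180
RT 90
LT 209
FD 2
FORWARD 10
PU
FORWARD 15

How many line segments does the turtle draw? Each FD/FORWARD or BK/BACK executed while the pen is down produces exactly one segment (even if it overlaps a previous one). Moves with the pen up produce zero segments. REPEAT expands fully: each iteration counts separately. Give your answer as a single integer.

Executing turtle program step by step:
Start: pos=(0,0), heading=0, pen down
FD 19: (0,0) -> (19,0) [heading=0, draw]
BK 1: (19,0) -> (18,0) [heading=0, draw]
RT 90: heading 0 -> 270
RT 135: heading 270 -> 135
FD 15: (18,0) -> (7.393,10.607) [heading=135, draw]
FD 16: (7.393,10.607) -> (-3.92,21.92) [heading=135, draw]
LT 90: heading 135 -> 225
FD 17: (-3.92,21.92) -> (-15.941,9.899) [heading=225, draw]
LT 180: heading 225 -> 45
RT 90: heading 45 -> 315
LT 209: heading 315 -> 164
FD 2: (-15.941,9.899) -> (-17.864,10.451) [heading=164, draw]
FD 10: (-17.864,10.451) -> (-27.476,13.207) [heading=164, draw]
PU: pen up
FD 15: (-27.476,13.207) -> (-41.895,17.342) [heading=164, move]
Final: pos=(-41.895,17.342), heading=164, 7 segment(s) drawn
Segments drawn: 7

Answer: 7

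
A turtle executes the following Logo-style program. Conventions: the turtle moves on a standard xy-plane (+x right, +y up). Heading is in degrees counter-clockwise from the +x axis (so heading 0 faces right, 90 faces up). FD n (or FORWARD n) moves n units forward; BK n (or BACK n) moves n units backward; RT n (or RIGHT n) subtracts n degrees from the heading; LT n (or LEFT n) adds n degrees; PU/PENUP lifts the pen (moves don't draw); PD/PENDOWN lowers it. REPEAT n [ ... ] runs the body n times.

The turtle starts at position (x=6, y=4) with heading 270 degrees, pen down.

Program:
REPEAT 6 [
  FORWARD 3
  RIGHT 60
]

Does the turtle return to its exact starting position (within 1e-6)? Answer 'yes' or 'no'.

Executing turtle program step by step:
Start: pos=(6,4), heading=270, pen down
REPEAT 6 [
  -- iteration 1/6 --
  FD 3: (6,4) -> (6,1) [heading=270, draw]
  RT 60: heading 270 -> 210
  -- iteration 2/6 --
  FD 3: (6,1) -> (3.402,-0.5) [heading=210, draw]
  RT 60: heading 210 -> 150
  -- iteration 3/6 --
  FD 3: (3.402,-0.5) -> (0.804,1) [heading=150, draw]
  RT 60: heading 150 -> 90
  -- iteration 4/6 --
  FD 3: (0.804,1) -> (0.804,4) [heading=90, draw]
  RT 60: heading 90 -> 30
  -- iteration 5/6 --
  FD 3: (0.804,4) -> (3.402,5.5) [heading=30, draw]
  RT 60: heading 30 -> 330
  -- iteration 6/6 --
  FD 3: (3.402,5.5) -> (6,4) [heading=330, draw]
  RT 60: heading 330 -> 270
]
Final: pos=(6,4), heading=270, 6 segment(s) drawn

Start position: (6, 4)
Final position: (6, 4)
Distance = 0; < 1e-6 -> CLOSED

Answer: yes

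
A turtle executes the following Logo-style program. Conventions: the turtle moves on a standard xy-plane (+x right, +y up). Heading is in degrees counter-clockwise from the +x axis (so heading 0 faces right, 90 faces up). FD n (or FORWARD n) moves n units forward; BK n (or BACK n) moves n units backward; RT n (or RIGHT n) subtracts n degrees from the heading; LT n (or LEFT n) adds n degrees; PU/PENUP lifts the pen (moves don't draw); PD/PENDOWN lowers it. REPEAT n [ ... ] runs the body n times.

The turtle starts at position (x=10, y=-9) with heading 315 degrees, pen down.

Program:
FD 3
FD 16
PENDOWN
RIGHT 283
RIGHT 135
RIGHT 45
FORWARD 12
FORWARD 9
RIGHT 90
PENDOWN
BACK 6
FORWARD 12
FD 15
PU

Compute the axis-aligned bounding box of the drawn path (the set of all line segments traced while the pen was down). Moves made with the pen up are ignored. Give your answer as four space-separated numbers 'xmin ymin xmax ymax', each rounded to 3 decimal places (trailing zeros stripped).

Executing turtle program step by step:
Start: pos=(10,-9), heading=315, pen down
FD 3: (10,-9) -> (12.121,-11.121) [heading=315, draw]
FD 16: (12.121,-11.121) -> (23.435,-22.435) [heading=315, draw]
PD: pen down
RT 283: heading 315 -> 32
RT 135: heading 32 -> 257
RT 45: heading 257 -> 212
FD 12: (23.435,-22.435) -> (13.258,-28.794) [heading=212, draw]
FD 9: (13.258,-28.794) -> (5.626,-33.563) [heading=212, draw]
RT 90: heading 212 -> 122
PD: pen down
BK 6: (5.626,-33.563) -> (8.806,-38.652) [heading=122, draw]
FD 12: (8.806,-38.652) -> (2.447,-28.475) [heading=122, draw]
FD 15: (2.447,-28.475) -> (-5.502,-15.754) [heading=122, draw]
PU: pen up
Final: pos=(-5.502,-15.754), heading=122, 7 segment(s) drawn

Segment endpoints: x in {-5.502, 2.447, 5.626, 8.806, 10, 12.121, 13.258, 23.435}, y in {-38.652, -33.563, -28.794, -28.475, -22.435, -15.754, -11.121, -9}
xmin=-5.502, ymin=-38.652, xmax=23.435, ymax=-9

Answer: -5.502 -38.652 23.435 -9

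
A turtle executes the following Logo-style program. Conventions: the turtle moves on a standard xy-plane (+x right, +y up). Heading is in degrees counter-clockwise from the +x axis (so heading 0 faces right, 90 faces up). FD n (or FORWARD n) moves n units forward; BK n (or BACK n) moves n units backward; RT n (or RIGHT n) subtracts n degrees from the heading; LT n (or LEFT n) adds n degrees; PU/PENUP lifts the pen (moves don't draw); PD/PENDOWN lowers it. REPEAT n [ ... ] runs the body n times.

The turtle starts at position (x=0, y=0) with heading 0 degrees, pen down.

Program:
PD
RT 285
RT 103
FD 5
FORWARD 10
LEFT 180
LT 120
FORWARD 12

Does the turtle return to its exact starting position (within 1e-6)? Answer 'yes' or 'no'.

Executing turtle program step by step:
Start: pos=(0,0), heading=0, pen down
PD: pen down
RT 285: heading 0 -> 75
RT 103: heading 75 -> 332
FD 5: (0,0) -> (4.415,-2.347) [heading=332, draw]
FD 10: (4.415,-2.347) -> (13.244,-7.042) [heading=332, draw]
LT 180: heading 332 -> 152
LT 120: heading 152 -> 272
FD 12: (13.244,-7.042) -> (13.663,-19.035) [heading=272, draw]
Final: pos=(13.663,-19.035), heading=272, 3 segment(s) drawn

Start position: (0, 0)
Final position: (13.663, -19.035)
Distance = 23.431; >= 1e-6 -> NOT closed

Answer: no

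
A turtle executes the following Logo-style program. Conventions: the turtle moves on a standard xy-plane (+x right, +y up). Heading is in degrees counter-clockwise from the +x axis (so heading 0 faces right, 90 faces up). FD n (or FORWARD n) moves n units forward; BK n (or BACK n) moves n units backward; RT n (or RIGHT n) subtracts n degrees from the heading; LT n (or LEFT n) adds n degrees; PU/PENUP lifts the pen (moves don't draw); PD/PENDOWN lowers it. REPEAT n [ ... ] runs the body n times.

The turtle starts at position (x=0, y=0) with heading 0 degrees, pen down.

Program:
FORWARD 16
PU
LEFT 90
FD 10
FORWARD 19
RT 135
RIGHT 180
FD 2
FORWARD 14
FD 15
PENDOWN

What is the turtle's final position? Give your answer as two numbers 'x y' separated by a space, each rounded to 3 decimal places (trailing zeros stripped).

Executing turtle program step by step:
Start: pos=(0,0), heading=0, pen down
FD 16: (0,0) -> (16,0) [heading=0, draw]
PU: pen up
LT 90: heading 0 -> 90
FD 10: (16,0) -> (16,10) [heading=90, move]
FD 19: (16,10) -> (16,29) [heading=90, move]
RT 135: heading 90 -> 315
RT 180: heading 315 -> 135
FD 2: (16,29) -> (14.586,30.414) [heading=135, move]
FD 14: (14.586,30.414) -> (4.686,40.314) [heading=135, move]
FD 15: (4.686,40.314) -> (-5.92,50.92) [heading=135, move]
PD: pen down
Final: pos=(-5.92,50.92), heading=135, 1 segment(s) drawn

Answer: -5.92 50.92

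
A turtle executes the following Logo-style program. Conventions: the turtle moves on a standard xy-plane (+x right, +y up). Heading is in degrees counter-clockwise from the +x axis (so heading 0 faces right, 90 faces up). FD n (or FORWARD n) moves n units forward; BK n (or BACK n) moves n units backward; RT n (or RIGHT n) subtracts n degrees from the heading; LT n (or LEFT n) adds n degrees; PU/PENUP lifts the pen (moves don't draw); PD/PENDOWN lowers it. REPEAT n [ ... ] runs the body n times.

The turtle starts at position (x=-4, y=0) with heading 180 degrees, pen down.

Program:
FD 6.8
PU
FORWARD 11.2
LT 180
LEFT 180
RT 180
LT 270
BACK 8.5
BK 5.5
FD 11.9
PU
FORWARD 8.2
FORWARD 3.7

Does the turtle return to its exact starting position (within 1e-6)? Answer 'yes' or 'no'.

Executing turtle program step by step:
Start: pos=(-4,0), heading=180, pen down
FD 6.8: (-4,0) -> (-10.8,0) [heading=180, draw]
PU: pen up
FD 11.2: (-10.8,0) -> (-22,0) [heading=180, move]
LT 180: heading 180 -> 0
LT 180: heading 0 -> 180
RT 180: heading 180 -> 0
LT 270: heading 0 -> 270
BK 8.5: (-22,0) -> (-22,8.5) [heading=270, move]
BK 5.5: (-22,8.5) -> (-22,14) [heading=270, move]
FD 11.9: (-22,14) -> (-22,2.1) [heading=270, move]
PU: pen up
FD 8.2: (-22,2.1) -> (-22,-6.1) [heading=270, move]
FD 3.7: (-22,-6.1) -> (-22,-9.8) [heading=270, move]
Final: pos=(-22,-9.8), heading=270, 1 segment(s) drawn

Start position: (-4, 0)
Final position: (-22, -9.8)
Distance = 20.495; >= 1e-6 -> NOT closed

Answer: no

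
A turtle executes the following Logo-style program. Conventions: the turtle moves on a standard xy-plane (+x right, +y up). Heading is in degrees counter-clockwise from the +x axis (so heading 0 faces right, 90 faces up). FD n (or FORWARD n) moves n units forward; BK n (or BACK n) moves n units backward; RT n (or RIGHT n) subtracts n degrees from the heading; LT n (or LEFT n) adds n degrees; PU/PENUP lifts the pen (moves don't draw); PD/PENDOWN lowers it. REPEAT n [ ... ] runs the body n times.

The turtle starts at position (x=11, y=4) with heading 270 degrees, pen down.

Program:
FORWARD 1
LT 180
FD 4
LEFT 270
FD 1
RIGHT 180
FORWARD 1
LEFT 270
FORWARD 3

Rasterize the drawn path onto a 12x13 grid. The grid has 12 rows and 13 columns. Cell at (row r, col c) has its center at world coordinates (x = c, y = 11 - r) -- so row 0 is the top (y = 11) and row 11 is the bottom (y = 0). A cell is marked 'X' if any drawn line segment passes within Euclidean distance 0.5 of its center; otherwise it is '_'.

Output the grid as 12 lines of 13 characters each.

Segment 0: (11,4) -> (11,3)
Segment 1: (11,3) -> (11,7)
Segment 2: (11,7) -> (12,7)
Segment 3: (12,7) -> (11,7)
Segment 4: (11,7) -> (11,10)

Answer: _____________
___________X_
___________X_
___________X_
___________XX
___________X_
___________X_
___________X_
___________X_
_____________
_____________
_____________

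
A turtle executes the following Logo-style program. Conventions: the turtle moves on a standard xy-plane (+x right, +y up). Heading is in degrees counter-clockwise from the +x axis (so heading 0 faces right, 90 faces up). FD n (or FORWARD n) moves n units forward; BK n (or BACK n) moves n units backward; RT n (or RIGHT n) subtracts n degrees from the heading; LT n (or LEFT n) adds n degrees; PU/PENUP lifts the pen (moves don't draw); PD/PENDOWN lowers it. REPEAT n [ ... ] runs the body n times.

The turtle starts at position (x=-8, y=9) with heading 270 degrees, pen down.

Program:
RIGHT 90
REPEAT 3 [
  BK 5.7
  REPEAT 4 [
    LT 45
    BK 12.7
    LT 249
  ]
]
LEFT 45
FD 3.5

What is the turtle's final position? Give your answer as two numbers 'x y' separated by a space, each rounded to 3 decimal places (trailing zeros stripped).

Executing turtle program step by step:
Start: pos=(-8,9), heading=270, pen down
RT 90: heading 270 -> 180
REPEAT 3 [
  -- iteration 1/3 --
  BK 5.7: (-8,9) -> (-2.3,9) [heading=180, draw]
  REPEAT 4 [
    -- iteration 1/4 --
    LT 45: heading 180 -> 225
    BK 12.7: (-2.3,9) -> (6.68,17.98) [heading=225, draw]
    LT 249: heading 225 -> 114
    -- iteration 2/4 --
    LT 45: heading 114 -> 159
    BK 12.7: (6.68,17.98) -> (18.537,13.429) [heading=159, draw]
    LT 249: heading 159 -> 48
    -- iteration 3/4 --
    LT 45: heading 48 -> 93
    BK 12.7: (18.537,13.429) -> (19.201,0.746) [heading=93, draw]
    LT 249: heading 93 -> 342
    -- iteration 4/4 --
    LT 45: heading 342 -> 27
    BK 12.7: (19.201,0.746) -> (7.886,-5.019) [heading=27, draw]
    LT 249: heading 27 -> 276
  ]
  -- iteration 2/3 --
  BK 5.7: (7.886,-5.019) -> (7.29,0.649) [heading=276, draw]
  REPEAT 4 [
    -- iteration 1/4 --
    LT 45: heading 276 -> 321
    BK 12.7: (7.29,0.649) -> (-2.58,8.642) [heading=321, draw]
    LT 249: heading 321 -> 210
    -- iteration 2/4 --
    LT 45: heading 210 -> 255
    BK 12.7: (-2.58,8.642) -> (0.707,20.909) [heading=255, draw]
    LT 249: heading 255 -> 144
    -- iteration 3/4 --
    LT 45: heading 144 -> 189
    BK 12.7: (0.707,20.909) -> (13.251,22.896) [heading=189, draw]
    LT 249: heading 189 -> 78
    -- iteration 4/4 --
    LT 45: heading 78 -> 123
    BK 12.7: (13.251,22.896) -> (20.168,12.245) [heading=123, draw]
    LT 249: heading 123 -> 12
  ]
  -- iteration 3/3 --
  BK 5.7: (20.168,12.245) -> (14.592,11.06) [heading=12, draw]
  REPEAT 4 [
    -- iteration 1/4 --
    LT 45: heading 12 -> 57
    BK 12.7: (14.592,11.06) -> (7.675,0.408) [heading=57, draw]
    LT 249: heading 57 -> 306
    -- iteration 2/4 --
    LT 45: heading 306 -> 351
    BK 12.7: (7.675,0.408) -> (-4.868,2.395) [heading=351, draw]
    LT 249: heading 351 -> 240
    -- iteration 3/4 --
    LT 45: heading 240 -> 285
    BK 12.7: (-4.868,2.395) -> (-8.155,14.662) [heading=285, draw]
    LT 249: heading 285 -> 174
    -- iteration 4/4 --
    LT 45: heading 174 -> 219
    BK 12.7: (-8.155,14.662) -> (1.714,22.655) [heading=219, draw]
    LT 249: heading 219 -> 108
  ]
]
LT 45: heading 108 -> 153
FD 3.5: (1.714,22.655) -> (-1.404,24.244) [heading=153, draw]
Final: pos=(-1.404,24.244), heading=153, 16 segment(s) drawn

Answer: -1.404 24.244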